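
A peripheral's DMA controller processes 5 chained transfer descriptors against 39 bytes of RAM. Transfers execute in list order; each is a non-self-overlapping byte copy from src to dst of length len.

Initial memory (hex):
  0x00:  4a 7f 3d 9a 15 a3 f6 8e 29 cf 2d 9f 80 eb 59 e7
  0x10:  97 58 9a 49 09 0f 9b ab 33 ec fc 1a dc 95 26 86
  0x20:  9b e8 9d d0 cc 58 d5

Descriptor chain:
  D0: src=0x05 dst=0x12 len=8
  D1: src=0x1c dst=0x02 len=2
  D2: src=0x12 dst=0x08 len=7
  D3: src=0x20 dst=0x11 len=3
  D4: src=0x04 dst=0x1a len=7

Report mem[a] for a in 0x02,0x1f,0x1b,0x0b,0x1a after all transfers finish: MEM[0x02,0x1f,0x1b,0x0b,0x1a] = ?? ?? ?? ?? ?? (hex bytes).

D0: mem[0x12..0x19] <- [a3 f6 8e 29 cf 2d 9f 80]
D1: mem[0x02..0x03] <- [dc 95]
D2: mem[0x08..0x0e] <- [a3 f6 8e 29 cf 2d 9f]
D3: mem[0x11..0x13] <- [9b e8 9d]
D4: mem[0x1a..0x20] <- [15 a3 f6 8e a3 f6 8e]
query mem[0x02]=0xdc, mem[0x1f]=0xf6, mem[0x1b]=0xa3, mem[0x0b]=0x29, mem[0x1a]=0x15

MEM[0x02,0x1f,0x1b,0x0b,0x1a] = dc f6 a3 29 15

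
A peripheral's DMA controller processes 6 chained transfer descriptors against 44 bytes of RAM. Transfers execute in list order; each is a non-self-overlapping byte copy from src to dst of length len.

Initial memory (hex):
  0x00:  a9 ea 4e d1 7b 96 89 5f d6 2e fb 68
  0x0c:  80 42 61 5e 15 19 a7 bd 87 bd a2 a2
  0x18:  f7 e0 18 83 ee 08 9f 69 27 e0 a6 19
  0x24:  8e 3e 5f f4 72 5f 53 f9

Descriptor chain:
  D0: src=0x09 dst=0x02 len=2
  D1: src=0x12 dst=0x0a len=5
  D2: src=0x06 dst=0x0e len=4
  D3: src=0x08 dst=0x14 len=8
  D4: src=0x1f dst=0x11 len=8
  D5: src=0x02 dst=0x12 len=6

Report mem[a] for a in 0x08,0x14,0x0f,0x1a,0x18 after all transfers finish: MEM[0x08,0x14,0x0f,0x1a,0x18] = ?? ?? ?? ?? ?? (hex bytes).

MEM[0x08,0x14,0x0f,0x1a,0x18] = d6 7b 5f 89 5f

#0 dst[0x02+2] := {0x2e,0xfb}
#1 dst[0x0a+5] := {0xa7,0xbd,0x87,0xbd,0xa2}
#2 dst[0x0e+4] := {0x89,0x5f,0xd6,0x2e}
#3 dst[0x14+8] := {0xd6,0x2e,0xa7,0xbd,0x87,0xbd,0x89,0x5f}
#4 dst[0x11+8] := {0x69,0x27,0xe0,0xa6,0x19,0x8e,0x3e,0x5f}
#5 dst[0x12+6] := {0x2e,0xfb,0x7b,0x96,0x89,0x5f}
query mem[0x08]=0xd6, mem[0x14]=0x7b, mem[0x0f]=0x5f, mem[0x1a]=0x89, mem[0x18]=0x5f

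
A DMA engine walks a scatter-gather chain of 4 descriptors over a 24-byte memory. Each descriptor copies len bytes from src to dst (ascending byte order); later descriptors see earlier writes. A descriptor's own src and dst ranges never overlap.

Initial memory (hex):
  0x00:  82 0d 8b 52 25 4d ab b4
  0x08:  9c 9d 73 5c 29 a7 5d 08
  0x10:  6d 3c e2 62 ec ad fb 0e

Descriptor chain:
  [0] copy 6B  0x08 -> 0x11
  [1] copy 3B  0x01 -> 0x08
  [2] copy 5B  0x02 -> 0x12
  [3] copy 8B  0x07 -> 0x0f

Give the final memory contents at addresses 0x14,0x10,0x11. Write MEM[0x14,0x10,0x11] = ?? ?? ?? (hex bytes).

MEM[0x14,0x10,0x11] = 29 0d 8b

D0: mem[0x11..0x16] <- [9c 9d 73 5c 29 a7]
D1: mem[0x08..0x0a] <- [0d 8b 52]
D2: mem[0x12..0x16] <- [8b 52 25 4d ab]
D3: mem[0x0f..0x16] <- [b4 0d 8b 52 5c 29 a7 5d]
query mem[0x14]=0x29, mem[0x10]=0x0d, mem[0x11]=0x8b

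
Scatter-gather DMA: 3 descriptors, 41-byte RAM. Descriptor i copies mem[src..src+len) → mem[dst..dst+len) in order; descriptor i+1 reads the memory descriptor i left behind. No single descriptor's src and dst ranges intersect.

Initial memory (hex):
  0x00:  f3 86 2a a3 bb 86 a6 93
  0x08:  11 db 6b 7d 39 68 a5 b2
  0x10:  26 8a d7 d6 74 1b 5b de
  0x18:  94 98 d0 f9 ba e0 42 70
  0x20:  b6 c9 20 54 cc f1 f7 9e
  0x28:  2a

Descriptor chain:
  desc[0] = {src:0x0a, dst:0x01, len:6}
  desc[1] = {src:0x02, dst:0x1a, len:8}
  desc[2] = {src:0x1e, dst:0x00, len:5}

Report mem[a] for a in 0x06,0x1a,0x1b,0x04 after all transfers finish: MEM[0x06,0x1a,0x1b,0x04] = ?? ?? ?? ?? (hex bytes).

[0] 0x0a->0x01 len=6 : 6b 7d 39 68 a5 b2
[1] 0x02->0x1a len=8 : 7d 39 68 a5 b2 93 11 db
[2] 0x1e->0x00 len=5 : b2 93 11 db 20
query mem[0x06]=0xb2, mem[0x1a]=0x7d, mem[0x1b]=0x39, mem[0x04]=0x20

MEM[0x06,0x1a,0x1b,0x04] = b2 7d 39 20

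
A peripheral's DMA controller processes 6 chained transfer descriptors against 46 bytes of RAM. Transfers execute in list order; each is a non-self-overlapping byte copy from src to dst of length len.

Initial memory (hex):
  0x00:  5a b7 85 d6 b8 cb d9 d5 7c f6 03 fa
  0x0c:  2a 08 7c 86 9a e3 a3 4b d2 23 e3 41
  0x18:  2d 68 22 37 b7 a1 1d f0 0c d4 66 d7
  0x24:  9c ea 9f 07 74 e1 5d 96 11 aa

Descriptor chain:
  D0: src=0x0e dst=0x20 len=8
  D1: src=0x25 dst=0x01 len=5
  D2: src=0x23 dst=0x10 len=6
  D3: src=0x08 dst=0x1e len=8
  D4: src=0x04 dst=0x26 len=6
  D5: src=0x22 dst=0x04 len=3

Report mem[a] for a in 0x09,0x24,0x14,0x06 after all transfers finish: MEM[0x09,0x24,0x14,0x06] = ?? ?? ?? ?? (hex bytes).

MEM[0x09,0x24,0x14,0x06] = f6 7c 23 7c

[0] 0x0e->0x20 len=8 : 7c 86 9a e3 a3 4b d2 23
[1] 0x25->0x01 len=5 : 4b d2 23 74 e1
[2] 0x23->0x10 len=6 : e3 a3 4b d2 23 74
[3] 0x08->0x1e len=8 : 7c f6 03 fa 2a 08 7c 86
[4] 0x04->0x26 len=6 : 74 e1 d9 d5 7c f6
[5] 0x22->0x04 len=3 : 2a 08 7c
query mem[0x09]=0xf6, mem[0x24]=0x7c, mem[0x14]=0x23, mem[0x06]=0x7c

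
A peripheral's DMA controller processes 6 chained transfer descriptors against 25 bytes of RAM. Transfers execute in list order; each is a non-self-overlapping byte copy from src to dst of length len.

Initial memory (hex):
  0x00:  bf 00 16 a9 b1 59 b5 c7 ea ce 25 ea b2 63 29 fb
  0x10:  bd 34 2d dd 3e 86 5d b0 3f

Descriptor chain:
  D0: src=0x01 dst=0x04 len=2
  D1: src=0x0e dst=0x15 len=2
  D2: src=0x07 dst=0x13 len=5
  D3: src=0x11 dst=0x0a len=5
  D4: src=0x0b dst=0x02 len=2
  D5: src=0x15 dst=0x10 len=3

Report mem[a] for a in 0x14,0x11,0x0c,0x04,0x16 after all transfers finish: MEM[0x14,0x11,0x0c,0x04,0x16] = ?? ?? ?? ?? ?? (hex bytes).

  after D0: wrote 2B at 0x04 = 0016
  after D1: wrote 2B at 0x15 = 29fb
  after D2: wrote 5B at 0x13 = c7eace25ea
  after D3: wrote 5B at 0x0a = 342dc7eace
  after D4: wrote 2B at 0x02 = 2dc7
  after D5: wrote 3B at 0x10 = ce25ea
query mem[0x14]=0xea, mem[0x11]=0x25, mem[0x0c]=0xc7, mem[0x04]=0x00, mem[0x16]=0x25

MEM[0x14,0x11,0x0c,0x04,0x16] = ea 25 c7 00 25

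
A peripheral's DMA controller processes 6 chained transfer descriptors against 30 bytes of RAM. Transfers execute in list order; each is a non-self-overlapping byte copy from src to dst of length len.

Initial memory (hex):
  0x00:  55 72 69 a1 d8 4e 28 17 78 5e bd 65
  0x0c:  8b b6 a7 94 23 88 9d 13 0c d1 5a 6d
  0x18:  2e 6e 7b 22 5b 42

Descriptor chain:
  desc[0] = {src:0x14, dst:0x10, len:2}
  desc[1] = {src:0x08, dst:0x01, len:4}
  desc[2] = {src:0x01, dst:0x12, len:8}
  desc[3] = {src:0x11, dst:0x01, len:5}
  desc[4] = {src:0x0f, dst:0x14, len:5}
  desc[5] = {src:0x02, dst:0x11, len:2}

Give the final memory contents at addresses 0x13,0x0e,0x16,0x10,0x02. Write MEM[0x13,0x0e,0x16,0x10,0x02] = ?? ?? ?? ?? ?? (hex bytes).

D0: mem[0x10..0x11] <- [0c d1]
D1: mem[0x01..0x04] <- [78 5e bd 65]
D2: mem[0x12..0x19] <- [78 5e bd 65 4e 28 17 78]
D3: mem[0x01..0x05] <- [d1 78 5e bd 65]
D4: mem[0x14..0x18] <- [94 0c d1 78 5e]
D5: mem[0x11..0x12] <- [78 5e]
query mem[0x13]=0x5e, mem[0x0e]=0xa7, mem[0x16]=0xd1, mem[0x10]=0x0c, mem[0x02]=0x78

MEM[0x13,0x0e,0x16,0x10,0x02] = 5e a7 d1 0c 78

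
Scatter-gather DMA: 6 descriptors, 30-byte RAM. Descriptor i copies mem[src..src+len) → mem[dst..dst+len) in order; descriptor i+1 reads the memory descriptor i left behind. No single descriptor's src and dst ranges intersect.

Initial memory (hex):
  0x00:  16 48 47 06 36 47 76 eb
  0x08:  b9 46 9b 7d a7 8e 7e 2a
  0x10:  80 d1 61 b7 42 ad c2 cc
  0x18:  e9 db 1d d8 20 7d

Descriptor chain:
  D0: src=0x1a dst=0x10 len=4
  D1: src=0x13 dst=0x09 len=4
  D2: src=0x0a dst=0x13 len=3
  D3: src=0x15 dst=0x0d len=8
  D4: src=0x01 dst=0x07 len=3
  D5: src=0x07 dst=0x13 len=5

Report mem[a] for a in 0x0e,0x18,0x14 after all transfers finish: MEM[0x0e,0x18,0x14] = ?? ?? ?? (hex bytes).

MEM[0x0e,0x18,0x14] = c2 e9 47

D0: mem[0x10..0x13] <- [1d d8 20 7d]
D1: mem[0x09..0x0c] <- [7d 42 ad c2]
D2: mem[0x13..0x15] <- [42 ad c2]
D3: mem[0x0d..0x14] <- [c2 c2 cc e9 db 1d d8 20]
D4: mem[0x07..0x09] <- [48 47 06]
D5: mem[0x13..0x17] <- [48 47 06 42 ad]
query mem[0x0e]=0xc2, mem[0x18]=0xe9, mem[0x14]=0x47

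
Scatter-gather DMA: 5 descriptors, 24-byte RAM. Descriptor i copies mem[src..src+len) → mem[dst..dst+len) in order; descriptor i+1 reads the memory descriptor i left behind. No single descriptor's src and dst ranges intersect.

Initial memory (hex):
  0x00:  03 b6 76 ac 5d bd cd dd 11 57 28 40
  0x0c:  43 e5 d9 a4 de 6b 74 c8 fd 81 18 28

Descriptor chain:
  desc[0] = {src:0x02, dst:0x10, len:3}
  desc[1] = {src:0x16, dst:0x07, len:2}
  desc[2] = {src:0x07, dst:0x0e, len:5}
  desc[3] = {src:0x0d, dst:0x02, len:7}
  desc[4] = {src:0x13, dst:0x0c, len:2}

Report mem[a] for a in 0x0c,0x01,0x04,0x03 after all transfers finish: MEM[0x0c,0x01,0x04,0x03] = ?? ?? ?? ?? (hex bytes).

D0: mem[0x10..0x12] <- [76 ac 5d]
D1: mem[0x07..0x08] <- [18 28]
D2: mem[0x0e..0x12] <- [18 28 57 28 40]
D3: mem[0x02..0x08] <- [e5 18 28 57 28 40 c8]
D4: mem[0x0c..0x0d] <- [c8 fd]
query mem[0x0c]=0xc8, mem[0x01]=0xb6, mem[0x04]=0x28, mem[0x03]=0x18

MEM[0x0c,0x01,0x04,0x03] = c8 b6 28 18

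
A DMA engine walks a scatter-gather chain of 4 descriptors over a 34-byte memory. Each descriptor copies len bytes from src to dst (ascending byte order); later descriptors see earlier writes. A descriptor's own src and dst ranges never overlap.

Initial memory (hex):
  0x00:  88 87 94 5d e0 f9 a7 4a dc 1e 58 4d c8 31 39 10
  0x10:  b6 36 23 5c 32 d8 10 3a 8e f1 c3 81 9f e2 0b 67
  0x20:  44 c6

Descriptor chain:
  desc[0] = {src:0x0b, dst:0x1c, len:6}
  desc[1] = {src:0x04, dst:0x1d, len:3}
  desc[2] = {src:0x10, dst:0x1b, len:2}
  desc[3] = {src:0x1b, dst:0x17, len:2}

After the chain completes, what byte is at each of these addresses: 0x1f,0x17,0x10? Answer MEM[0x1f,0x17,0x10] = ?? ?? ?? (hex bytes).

#0 dst[0x1c+6] := {0x4d,0xc8,0x31,0x39,0x10,0xb6}
#1 dst[0x1d+3] := {0xe0,0xf9,0xa7}
#2 dst[0x1b+2] := {0xb6,0x36}
#3 dst[0x17+2] := {0xb6,0x36}
query mem[0x1f]=0xa7, mem[0x17]=0xb6, mem[0x10]=0xb6

MEM[0x1f,0x17,0x10] = a7 b6 b6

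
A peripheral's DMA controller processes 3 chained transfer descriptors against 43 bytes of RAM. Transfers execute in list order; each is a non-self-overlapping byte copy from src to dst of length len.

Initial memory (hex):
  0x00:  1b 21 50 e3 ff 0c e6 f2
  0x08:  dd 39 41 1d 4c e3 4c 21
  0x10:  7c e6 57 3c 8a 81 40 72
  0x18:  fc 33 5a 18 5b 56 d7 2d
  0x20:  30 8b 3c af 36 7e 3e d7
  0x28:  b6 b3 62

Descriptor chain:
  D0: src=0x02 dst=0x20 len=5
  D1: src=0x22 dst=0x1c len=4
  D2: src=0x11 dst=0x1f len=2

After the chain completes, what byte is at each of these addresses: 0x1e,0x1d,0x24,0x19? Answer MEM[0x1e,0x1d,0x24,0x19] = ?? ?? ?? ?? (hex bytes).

MEM[0x1e,0x1d,0x24,0x19] = e6 0c e6 33

  after D0: wrote 5B at 0x20 = 50e3ff0ce6
  after D1: wrote 4B at 0x1c = ff0ce67e
  after D2: wrote 2B at 0x1f = e657
query mem[0x1e]=0xe6, mem[0x1d]=0x0c, mem[0x24]=0xe6, mem[0x19]=0x33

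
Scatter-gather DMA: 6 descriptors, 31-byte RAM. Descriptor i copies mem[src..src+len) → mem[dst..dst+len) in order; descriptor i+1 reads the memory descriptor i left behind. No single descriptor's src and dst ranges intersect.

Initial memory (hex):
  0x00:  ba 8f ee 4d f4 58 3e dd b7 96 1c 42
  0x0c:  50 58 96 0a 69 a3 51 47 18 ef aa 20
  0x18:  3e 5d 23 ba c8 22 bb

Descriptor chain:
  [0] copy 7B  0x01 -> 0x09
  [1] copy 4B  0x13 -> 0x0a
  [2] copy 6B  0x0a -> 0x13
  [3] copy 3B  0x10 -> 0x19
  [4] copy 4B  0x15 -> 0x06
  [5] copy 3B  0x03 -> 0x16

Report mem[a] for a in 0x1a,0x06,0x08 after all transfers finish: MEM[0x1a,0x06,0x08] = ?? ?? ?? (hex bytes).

MEM[0x1a,0x06,0x08] = a3 ef 3e

#0 dst[0x09+7] := {0x8f,0xee,0x4d,0xf4,0x58,0x3e,0xdd}
#1 dst[0x0a+4] := {0x47,0x18,0xef,0xaa}
#2 dst[0x13+6] := {0x47,0x18,0xef,0xaa,0x3e,0xdd}
#3 dst[0x19+3] := {0x69,0xa3,0x51}
#4 dst[0x06+4] := {0xef,0xaa,0x3e,0xdd}
#5 dst[0x16+3] := {0x4d,0xf4,0x58}
query mem[0x1a]=0xa3, mem[0x06]=0xef, mem[0x08]=0x3e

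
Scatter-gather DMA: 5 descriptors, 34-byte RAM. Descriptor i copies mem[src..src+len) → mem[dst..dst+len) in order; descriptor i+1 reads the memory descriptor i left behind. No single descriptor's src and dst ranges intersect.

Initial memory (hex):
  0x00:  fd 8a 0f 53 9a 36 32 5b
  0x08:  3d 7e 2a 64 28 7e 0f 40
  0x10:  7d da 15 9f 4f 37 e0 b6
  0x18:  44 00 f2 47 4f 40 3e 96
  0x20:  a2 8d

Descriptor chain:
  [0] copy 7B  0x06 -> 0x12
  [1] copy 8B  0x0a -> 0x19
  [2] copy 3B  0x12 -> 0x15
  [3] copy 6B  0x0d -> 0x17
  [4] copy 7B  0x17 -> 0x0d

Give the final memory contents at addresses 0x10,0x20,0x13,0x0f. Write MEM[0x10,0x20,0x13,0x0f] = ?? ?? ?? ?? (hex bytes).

MEM[0x10,0x20,0x13,0x0f] = 7d da 0f 40

D0: mem[0x12..0x18] <- [32 5b 3d 7e 2a 64 28]
D1: mem[0x19..0x20] <- [2a 64 28 7e 0f 40 7d da]
D2: mem[0x15..0x17] <- [32 5b 3d]
D3: mem[0x17..0x1c] <- [7e 0f 40 7d da 32]
D4: mem[0x0d..0x13] <- [7e 0f 40 7d da 32 0f]
query mem[0x10]=0x7d, mem[0x20]=0xda, mem[0x13]=0x0f, mem[0x0f]=0x40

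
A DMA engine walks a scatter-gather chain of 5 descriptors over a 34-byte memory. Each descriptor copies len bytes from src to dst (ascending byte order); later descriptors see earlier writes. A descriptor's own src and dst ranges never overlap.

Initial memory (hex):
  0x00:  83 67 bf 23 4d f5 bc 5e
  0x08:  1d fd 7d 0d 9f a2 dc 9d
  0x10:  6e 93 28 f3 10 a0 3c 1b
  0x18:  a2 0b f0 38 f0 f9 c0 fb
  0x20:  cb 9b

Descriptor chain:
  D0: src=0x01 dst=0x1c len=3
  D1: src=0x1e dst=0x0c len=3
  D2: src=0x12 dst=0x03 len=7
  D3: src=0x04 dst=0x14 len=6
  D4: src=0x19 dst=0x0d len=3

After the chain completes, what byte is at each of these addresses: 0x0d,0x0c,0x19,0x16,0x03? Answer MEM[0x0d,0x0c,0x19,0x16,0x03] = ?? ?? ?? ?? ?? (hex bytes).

[0] 0x01->0x1c len=3 : 67 bf 23
[1] 0x1e->0x0c len=3 : 23 fb cb
[2] 0x12->0x03 len=7 : 28 f3 10 a0 3c 1b a2
[3] 0x04->0x14 len=6 : f3 10 a0 3c 1b a2
[4] 0x19->0x0d len=3 : a2 f0 38
query mem[0x0d]=0xa2, mem[0x0c]=0x23, mem[0x19]=0xa2, mem[0x16]=0xa0, mem[0x03]=0x28

MEM[0x0d,0x0c,0x19,0x16,0x03] = a2 23 a2 a0 28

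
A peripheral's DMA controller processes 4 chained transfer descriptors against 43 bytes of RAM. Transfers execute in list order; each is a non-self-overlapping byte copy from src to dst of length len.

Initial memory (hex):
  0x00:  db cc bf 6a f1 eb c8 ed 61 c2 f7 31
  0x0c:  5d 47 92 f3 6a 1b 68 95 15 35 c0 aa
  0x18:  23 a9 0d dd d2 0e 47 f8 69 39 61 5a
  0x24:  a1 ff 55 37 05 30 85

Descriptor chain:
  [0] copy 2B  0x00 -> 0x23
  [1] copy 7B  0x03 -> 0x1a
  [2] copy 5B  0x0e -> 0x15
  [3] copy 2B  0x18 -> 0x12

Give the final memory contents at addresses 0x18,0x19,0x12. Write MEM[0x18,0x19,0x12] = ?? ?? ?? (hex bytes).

#0 dst[0x23+2] := {0xdb,0xcc}
#1 dst[0x1a+7] := {0x6a,0xf1,0xeb,0xc8,0xed,0x61,0xc2}
#2 dst[0x15+5] := {0x92,0xf3,0x6a,0x1b,0x68}
#3 dst[0x12+2] := {0x1b,0x68}
query mem[0x18]=0x1b, mem[0x19]=0x68, mem[0x12]=0x1b

MEM[0x18,0x19,0x12] = 1b 68 1b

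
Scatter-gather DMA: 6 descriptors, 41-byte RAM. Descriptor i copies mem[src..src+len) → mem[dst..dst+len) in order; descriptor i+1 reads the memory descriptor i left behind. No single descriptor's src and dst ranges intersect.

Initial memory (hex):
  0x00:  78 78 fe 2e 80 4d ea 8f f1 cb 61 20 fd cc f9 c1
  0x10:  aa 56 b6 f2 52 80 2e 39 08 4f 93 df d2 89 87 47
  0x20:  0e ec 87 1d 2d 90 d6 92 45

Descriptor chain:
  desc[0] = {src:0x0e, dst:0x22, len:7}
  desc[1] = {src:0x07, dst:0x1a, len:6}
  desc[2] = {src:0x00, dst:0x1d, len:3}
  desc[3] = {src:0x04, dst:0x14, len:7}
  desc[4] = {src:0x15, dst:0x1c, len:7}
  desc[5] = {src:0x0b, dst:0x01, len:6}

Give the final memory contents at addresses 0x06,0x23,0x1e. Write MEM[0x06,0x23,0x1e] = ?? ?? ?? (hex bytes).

MEM[0x06,0x23,0x1e] = aa c1 8f

[0] 0x0e->0x22 len=7 : f9 c1 aa 56 b6 f2 52
[1] 0x07->0x1a len=6 : 8f f1 cb 61 20 fd
[2] 0x00->0x1d len=3 : 78 78 fe
[3] 0x04->0x14 len=7 : 80 4d ea 8f f1 cb 61
[4] 0x15->0x1c len=7 : 4d ea 8f f1 cb 61 f1
[5] 0x0b->0x01 len=6 : 20 fd cc f9 c1 aa
query mem[0x06]=0xaa, mem[0x23]=0xc1, mem[0x1e]=0x8f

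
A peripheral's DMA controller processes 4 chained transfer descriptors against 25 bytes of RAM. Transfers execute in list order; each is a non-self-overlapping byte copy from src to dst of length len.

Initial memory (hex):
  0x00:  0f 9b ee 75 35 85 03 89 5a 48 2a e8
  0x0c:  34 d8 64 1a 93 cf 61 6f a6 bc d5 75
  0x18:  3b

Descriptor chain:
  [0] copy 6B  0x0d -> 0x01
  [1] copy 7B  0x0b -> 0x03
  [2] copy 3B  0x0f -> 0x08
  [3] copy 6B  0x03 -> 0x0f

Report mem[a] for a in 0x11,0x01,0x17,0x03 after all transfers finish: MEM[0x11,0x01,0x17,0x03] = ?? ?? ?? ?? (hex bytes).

MEM[0x11,0x01,0x17,0x03] = d8 d8 75 e8

#0 dst[0x01+6] := {0xd8,0x64,0x1a,0x93,0xcf,0x61}
#1 dst[0x03+7] := {0xe8,0x34,0xd8,0x64,0x1a,0x93,0xcf}
#2 dst[0x08+3] := {0x1a,0x93,0xcf}
#3 dst[0x0f+6] := {0xe8,0x34,0xd8,0x64,0x1a,0x1a}
query mem[0x11]=0xd8, mem[0x01]=0xd8, mem[0x17]=0x75, mem[0x03]=0xe8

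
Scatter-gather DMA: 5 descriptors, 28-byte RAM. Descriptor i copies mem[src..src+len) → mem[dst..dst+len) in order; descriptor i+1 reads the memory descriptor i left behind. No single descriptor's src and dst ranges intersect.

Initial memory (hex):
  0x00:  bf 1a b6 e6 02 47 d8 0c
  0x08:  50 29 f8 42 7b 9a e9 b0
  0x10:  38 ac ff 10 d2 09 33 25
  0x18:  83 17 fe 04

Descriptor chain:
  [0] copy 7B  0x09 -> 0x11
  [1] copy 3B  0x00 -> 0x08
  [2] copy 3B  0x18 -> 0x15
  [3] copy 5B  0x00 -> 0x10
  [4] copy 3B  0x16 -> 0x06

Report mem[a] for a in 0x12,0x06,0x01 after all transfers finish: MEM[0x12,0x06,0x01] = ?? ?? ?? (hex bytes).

D0: mem[0x11..0x17] <- [29 f8 42 7b 9a e9 b0]
D1: mem[0x08..0x0a] <- [bf 1a b6]
D2: mem[0x15..0x17] <- [83 17 fe]
D3: mem[0x10..0x14] <- [bf 1a b6 e6 02]
D4: mem[0x06..0x08] <- [17 fe 83]
query mem[0x12]=0xb6, mem[0x06]=0x17, mem[0x01]=0x1a

MEM[0x12,0x06,0x01] = b6 17 1a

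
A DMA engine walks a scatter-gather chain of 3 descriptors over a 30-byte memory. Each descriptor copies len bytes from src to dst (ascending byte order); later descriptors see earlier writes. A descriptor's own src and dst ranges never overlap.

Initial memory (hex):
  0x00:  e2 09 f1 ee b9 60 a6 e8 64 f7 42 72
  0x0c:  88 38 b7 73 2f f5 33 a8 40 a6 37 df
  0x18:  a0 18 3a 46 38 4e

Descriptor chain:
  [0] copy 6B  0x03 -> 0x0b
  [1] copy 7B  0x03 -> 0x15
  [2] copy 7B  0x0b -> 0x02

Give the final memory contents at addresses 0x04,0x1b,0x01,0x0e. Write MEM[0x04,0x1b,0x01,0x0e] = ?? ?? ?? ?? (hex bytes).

  after D0: wrote 6B at 0x0b = eeb960a6e864
  after D1: wrote 7B at 0x15 = eeb960a6e864f7
  after D2: wrote 7B at 0x02 = eeb960a6e864f5
query mem[0x04]=0x60, mem[0x1b]=0xf7, mem[0x01]=0x09, mem[0x0e]=0xa6

MEM[0x04,0x1b,0x01,0x0e] = 60 f7 09 a6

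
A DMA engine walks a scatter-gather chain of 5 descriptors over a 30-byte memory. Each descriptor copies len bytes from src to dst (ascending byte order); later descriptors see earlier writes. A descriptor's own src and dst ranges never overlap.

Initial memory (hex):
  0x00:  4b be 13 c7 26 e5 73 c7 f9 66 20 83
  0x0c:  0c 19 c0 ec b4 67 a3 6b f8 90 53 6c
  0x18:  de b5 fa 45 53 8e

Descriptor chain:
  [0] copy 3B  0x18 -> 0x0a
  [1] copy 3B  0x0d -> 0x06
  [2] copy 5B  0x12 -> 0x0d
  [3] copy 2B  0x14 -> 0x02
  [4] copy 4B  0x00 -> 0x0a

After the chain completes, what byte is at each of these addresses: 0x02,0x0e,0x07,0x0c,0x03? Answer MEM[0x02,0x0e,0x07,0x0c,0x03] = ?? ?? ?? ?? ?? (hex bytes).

  after D0: wrote 3B at 0x0a = deb5fa
  after D1: wrote 3B at 0x06 = 19c0ec
  after D2: wrote 5B at 0x0d = a36bf89053
  after D3: wrote 2B at 0x02 = f890
  after D4: wrote 4B at 0x0a = 4bbef890
query mem[0x02]=0xf8, mem[0x0e]=0x6b, mem[0x07]=0xc0, mem[0x0c]=0xf8, mem[0x03]=0x90

MEM[0x02,0x0e,0x07,0x0c,0x03] = f8 6b c0 f8 90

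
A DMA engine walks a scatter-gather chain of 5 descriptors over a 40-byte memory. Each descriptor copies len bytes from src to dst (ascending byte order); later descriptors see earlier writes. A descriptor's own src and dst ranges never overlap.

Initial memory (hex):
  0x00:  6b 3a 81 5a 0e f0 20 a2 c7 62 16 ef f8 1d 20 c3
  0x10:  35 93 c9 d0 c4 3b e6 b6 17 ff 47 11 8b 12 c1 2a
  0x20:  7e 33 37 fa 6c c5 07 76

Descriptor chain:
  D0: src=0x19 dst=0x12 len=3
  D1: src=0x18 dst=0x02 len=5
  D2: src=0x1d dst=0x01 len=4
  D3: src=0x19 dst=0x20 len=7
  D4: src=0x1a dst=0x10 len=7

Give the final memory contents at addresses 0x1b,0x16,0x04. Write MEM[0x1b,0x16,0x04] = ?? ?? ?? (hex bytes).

  after D0: wrote 3B at 0x12 = ff4711
  after D1: wrote 5B at 0x02 = 17ff47118b
  after D2: wrote 4B at 0x01 = 12c12a7e
  after D3: wrote 7B at 0x20 = ff47118b12c12a
  after D4: wrote 7B at 0x10 = 47118b12c12aff
query mem[0x1b]=0x11, mem[0x16]=0xff, mem[0x04]=0x7e

MEM[0x1b,0x16,0x04] = 11 ff 7e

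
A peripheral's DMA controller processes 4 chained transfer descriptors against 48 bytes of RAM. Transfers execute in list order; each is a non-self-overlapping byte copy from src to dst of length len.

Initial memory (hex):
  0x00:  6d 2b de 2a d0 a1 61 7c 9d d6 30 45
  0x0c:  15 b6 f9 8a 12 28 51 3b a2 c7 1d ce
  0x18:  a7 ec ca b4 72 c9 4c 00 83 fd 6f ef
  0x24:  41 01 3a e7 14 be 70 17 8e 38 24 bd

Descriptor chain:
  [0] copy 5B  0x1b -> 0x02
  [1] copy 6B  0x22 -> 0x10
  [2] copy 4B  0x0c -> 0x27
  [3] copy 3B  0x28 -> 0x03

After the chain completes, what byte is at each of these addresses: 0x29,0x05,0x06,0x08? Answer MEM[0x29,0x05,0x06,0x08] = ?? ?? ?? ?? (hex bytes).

MEM[0x29,0x05,0x06,0x08] = f9 8a 00 9d

[0] 0x1b->0x02 len=5 : b4 72 c9 4c 00
[1] 0x22->0x10 len=6 : 6f ef 41 01 3a e7
[2] 0x0c->0x27 len=4 : 15 b6 f9 8a
[3] 0x28->0x03 len=3 : b6 f9 8a
query mem[0x29]=0xf9, mem[0x05]=0x8a, mem[0x06]=0x00, mem[0x08]=0x9d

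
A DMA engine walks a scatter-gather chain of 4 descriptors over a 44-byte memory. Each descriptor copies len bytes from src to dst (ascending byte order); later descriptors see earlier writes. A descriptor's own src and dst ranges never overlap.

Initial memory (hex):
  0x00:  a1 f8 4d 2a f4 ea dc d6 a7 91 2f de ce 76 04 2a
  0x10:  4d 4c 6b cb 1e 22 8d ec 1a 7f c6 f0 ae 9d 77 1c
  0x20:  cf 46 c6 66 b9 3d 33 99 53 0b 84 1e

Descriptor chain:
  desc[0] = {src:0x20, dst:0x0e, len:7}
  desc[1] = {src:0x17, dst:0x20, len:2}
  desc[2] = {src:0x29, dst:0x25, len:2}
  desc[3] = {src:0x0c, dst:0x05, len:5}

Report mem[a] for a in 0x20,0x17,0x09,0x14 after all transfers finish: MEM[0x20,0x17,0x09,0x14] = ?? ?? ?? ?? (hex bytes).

[0] 0x20->0x0e len=7 : cf 46 c6 66 b9 3d 33
[1] 0x17->0x20 len=2 : ec 1a
[2] 0x29->0x25 len=2 : 0b 84
[3] 0x0c->0x05 len=5 : ce 76 cf 46 c6
query mem[0x20]=0xec, mem[0x17]=0xec, mem[0x09]=0xc6, mem[0x14]=0x33

MEM[0x20,0x17,0x09,0x14] = ec ec c6 33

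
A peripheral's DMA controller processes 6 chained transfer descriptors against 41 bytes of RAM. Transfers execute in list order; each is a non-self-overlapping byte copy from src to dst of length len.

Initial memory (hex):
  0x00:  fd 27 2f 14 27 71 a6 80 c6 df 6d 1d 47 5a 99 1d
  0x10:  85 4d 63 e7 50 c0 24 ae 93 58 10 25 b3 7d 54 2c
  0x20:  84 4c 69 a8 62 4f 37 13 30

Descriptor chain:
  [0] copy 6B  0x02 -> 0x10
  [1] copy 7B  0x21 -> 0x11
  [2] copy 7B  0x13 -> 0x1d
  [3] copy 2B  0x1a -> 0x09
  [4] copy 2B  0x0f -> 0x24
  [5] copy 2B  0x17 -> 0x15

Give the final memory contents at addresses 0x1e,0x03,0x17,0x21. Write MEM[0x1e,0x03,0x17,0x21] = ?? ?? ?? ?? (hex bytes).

MEM[0x1e,0x03,0x17,0x21] = 62 14 13 13

D0: mem[0x10..0x15] <- [2f 14 27 71 a6 80]
D1: mem[0x11..0x17] <- [4c 69 a8 62 4f 37 13]
D2: mem[0x1d..0x23] <- [a8 62 4f 37 13 93 58]
D3: mem[0x09..0x0a] <- [10 25]
D4: mem[0x24..0x25] <- [1d 2f]
D5: mem[0x15..0x16] <- [13 93]
query mem[0x1e]=0x62, mem[0x03]=0x14, mem[0x17]=0x13, mem[0x21]=0x13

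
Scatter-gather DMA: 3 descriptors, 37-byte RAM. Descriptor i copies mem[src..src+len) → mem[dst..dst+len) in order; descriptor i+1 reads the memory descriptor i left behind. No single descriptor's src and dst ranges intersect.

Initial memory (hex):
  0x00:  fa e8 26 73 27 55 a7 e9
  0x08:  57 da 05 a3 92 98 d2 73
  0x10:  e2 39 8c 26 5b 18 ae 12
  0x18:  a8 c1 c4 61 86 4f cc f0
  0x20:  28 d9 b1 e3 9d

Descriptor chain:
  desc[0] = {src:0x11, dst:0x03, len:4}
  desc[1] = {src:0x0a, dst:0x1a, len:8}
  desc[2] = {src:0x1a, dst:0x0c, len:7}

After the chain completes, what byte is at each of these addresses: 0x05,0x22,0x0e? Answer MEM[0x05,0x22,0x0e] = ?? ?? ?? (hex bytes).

MEM[0x05,0x22,0x0e] = 26 b1 92

#0 dst[0x03+4] := {0x39,0x8c,0x26,0x5b}
#1 dst[0x1a+8] := {0x05,0xa3,0x92,0x98,0xd2,0x73,0xe2,0x39}
#2 dst[0x0c+7] := {0x05,0xa3,0x92,0x98,0xd2,0x73,0xe2}
query mem[0x05]=0x26, mem[0x22]=0xb1, mem[0x0e]=0x92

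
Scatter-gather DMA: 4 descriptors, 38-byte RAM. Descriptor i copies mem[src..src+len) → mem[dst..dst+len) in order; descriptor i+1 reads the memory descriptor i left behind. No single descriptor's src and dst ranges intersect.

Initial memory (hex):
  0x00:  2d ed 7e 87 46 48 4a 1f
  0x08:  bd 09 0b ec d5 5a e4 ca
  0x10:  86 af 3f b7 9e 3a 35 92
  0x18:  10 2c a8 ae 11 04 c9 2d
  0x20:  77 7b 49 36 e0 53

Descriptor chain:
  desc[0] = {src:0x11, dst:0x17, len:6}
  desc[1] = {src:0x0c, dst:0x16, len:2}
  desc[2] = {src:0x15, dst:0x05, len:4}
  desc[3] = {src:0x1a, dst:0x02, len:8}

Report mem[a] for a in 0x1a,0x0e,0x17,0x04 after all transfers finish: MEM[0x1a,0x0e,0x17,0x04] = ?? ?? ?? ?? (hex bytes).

[0] 0x11->0x17 len=6 : af 3f b7 9e 3a 35
[1] 0x0c->0x16 len=2 : d5 5a
[2] 0x15->0x05 len=4 : 3a d5 5a 3f
[3] 0x1a->0x02 len=8 : 9e 3a 35 04 c9 2d 77 7b
query mem[0x1a]=0x9e, mem[0x0e]=0xe4, mem[0x17]=0x5a, mem[0x04]=0x35

MEM[0x1a,0x0e,0x17,0x04] = 9e e4 5a 35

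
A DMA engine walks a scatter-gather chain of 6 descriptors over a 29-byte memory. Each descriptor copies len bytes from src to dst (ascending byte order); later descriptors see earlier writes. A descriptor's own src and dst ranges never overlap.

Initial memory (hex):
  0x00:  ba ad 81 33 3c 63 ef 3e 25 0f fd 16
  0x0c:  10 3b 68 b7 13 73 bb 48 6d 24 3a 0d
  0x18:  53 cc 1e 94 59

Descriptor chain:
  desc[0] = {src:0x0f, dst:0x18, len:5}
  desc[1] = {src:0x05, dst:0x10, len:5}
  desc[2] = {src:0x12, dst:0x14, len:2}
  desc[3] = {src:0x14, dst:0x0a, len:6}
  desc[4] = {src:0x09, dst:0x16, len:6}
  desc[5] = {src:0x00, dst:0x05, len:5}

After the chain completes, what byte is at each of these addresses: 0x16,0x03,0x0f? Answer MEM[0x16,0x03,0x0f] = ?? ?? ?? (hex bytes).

  after D0: wrote 5B at 0x18 = b71373bb48
  after D1: wrote 5B at 0x10 = 63ef3e250f
  after D2: wrote 2B at 0x14 = 3e25
  after D3: wrote 6B at 0x0a = 3e253a0db713
  after D4: wrote 6B at 0x16 = 0f3e253a0db7
  after D5: wrote 5B at 0x05 = baad81333c
query mem[0x16]=0x0f, mem[0x03]=0x33, mem[0x0f]=0x13

MEM[0x16,0x03,0x0f] = 0f 33 13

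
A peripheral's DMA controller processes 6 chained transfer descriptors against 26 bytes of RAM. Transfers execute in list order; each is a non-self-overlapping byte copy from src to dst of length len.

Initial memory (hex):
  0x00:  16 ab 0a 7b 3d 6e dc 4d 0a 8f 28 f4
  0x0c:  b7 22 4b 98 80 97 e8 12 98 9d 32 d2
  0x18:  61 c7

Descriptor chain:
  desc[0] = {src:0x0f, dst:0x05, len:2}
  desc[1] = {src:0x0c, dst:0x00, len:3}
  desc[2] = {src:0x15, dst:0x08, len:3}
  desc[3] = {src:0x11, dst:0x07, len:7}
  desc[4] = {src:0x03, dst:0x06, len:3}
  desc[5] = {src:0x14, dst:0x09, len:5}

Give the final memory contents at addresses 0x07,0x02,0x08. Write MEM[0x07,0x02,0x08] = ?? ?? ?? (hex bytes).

  after D0: wrote 2B at 0x05 = 9880
  after D1: wrote 3B at 0x00 = b7224b
  after D2: wrote 3B at 0x08 = 9d32d2
  after D3: wrote 7B at 0x07 = 97e812989d32d2
  after D4: wrote 3B at 0x06 = 7b3d98
  after D5: wrote 5B at 0x09 = 989d32d261
query mem[0x07]=0x3d, mem[0x02]=0x4b, mem[0x08]=0x98

MEM[0x07,0x02,0x08] = 3d 4b 98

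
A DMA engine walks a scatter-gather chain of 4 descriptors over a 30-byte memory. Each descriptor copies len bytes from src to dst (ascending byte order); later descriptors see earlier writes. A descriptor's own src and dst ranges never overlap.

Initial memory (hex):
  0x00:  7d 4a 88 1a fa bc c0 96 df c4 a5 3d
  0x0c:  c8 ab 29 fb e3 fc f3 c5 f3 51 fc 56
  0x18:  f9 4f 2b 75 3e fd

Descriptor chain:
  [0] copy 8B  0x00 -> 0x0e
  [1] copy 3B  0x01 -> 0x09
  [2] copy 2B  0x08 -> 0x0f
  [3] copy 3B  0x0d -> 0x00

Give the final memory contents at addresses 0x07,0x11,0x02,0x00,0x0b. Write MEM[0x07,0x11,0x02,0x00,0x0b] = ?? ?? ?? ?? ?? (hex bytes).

D0: mem[0x0e..0x15] <- [7d 4a 88 1a fa bc c0 96]
D1: mem[0x09..0x0b] <- [4a 88 1a]
D2: mem[0x0f..0x10] <- [df 4a]
D3: mem[0x00..0x02] <- [ab 7d df]
query mem[0x07]=0x96, mem[0x11]=0x1a, mem[0x02]=0xdf, mem[0x00]=0xab, mem[0x0b]=0x1a

MEM[0x07,0x11,0x02,0x00,0x0b] = 96 1a df ab 1a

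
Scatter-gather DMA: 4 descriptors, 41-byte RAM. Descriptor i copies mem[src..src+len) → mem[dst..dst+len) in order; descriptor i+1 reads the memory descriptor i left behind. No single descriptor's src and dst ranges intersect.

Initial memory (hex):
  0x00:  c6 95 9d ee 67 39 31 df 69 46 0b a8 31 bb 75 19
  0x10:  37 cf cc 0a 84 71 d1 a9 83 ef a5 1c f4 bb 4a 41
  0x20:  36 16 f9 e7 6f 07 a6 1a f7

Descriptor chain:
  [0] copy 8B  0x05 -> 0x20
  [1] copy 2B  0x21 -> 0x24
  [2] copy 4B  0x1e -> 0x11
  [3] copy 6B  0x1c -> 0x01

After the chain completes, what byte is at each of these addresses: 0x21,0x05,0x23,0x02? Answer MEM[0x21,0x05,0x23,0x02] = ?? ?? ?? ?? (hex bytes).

  after D0: wrote 8B at 0x20 = 3931df69460ba831
  after D1: wrote 2B at 0x24 = 31df
  after D2: wrote 4B at 0x11 = 4a413931
  after D3: wrote 6B at 0x01 = f4bb4a413931
query mem[0x21]=0x31, mem[0x05]=0x39, mem[0x23]=0x69, mem[0x02]=0xbb

MEM[0x21,0x05,0x23,0x02] = 31 39 69 bb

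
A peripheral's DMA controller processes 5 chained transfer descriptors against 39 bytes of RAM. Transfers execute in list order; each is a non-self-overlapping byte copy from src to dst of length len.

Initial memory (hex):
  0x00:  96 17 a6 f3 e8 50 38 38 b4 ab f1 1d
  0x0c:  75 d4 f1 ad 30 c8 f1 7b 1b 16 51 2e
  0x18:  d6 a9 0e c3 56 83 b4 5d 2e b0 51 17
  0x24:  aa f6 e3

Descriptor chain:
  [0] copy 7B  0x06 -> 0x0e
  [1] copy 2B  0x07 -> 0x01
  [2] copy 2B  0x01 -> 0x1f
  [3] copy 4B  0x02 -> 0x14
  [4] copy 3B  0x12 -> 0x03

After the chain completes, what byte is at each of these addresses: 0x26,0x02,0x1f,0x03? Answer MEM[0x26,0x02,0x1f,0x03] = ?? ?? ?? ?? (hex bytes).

MEM[0x26,0x02,0x1f,0x03] = e3 b4 38 f1

  after D0: wrote 7B at 0x0e = 3838b4abf11d75
  after D1: wrote 2B at 0x01 = 38b4
  after D2: wrote 2B at 0x1f = 38b4
  after D3: wrote 4B at 0x14 = b4f3e850
  after D4: wrote 3B at 0x03 = f11db4
query mem[0x26]=0xe3, mem[0x02]=0xb4, mem[0x1f]=0x38, mem[0x03]=0xf1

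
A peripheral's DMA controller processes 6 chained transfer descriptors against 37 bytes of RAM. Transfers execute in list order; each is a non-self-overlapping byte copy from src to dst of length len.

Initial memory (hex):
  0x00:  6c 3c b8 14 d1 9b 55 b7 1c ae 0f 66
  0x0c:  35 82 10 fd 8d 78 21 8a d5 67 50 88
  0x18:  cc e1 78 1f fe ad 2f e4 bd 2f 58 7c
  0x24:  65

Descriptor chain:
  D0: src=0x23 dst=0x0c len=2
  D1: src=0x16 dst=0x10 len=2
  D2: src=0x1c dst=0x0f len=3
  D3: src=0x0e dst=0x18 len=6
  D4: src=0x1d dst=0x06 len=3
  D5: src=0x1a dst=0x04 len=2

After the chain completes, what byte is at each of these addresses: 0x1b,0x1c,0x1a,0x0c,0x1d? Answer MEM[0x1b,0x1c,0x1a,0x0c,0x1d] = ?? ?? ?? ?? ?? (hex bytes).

MEM[0x1b,0x1c,0x1a,0x0c,0x1d] = 2f 21 ad 7c 8a

D0: mem[0x0c..0x0d] <- [7c 65]
D1: mem[0x10..0x11] <- [50 88]
D2: mem[0x0f..0x11] <- [fe ad 2f]
D3: mem[0x18..0x1d] <- [10 fe ad 2f 21 8a]
D4: mem[0x06..0x08] <- [8a 2f e4]
D5: mem[0x04..0x05] <- [ad 2f]
query mem[0x1b]=0x2f, mem[0x1c]=0x21, mem[0x1a]=0xad, mem[0x0c]=0x7c, mem[0x1d]=0x8a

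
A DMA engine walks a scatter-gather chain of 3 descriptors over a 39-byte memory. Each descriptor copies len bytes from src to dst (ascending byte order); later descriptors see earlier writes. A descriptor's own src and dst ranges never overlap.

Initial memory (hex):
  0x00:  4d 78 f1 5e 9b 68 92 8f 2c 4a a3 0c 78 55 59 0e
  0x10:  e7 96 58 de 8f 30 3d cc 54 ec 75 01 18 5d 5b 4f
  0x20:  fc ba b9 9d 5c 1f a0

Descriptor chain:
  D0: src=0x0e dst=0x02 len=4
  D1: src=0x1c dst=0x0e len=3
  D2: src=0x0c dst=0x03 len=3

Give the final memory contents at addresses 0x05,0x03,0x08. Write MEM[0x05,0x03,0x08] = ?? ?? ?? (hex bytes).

  after D0: wrote 4B at 0x02 = 590ee796
  after D1: wrote 3B at 0x0e = 185d5b
  after D2: wrote 3B at 0x03 = 785518
query mem[0x05]=0x18, mem[0x03]=0x78, mem[0x08]=0x2c

MEM[0x05,0x03,0x08] = 18 78 2c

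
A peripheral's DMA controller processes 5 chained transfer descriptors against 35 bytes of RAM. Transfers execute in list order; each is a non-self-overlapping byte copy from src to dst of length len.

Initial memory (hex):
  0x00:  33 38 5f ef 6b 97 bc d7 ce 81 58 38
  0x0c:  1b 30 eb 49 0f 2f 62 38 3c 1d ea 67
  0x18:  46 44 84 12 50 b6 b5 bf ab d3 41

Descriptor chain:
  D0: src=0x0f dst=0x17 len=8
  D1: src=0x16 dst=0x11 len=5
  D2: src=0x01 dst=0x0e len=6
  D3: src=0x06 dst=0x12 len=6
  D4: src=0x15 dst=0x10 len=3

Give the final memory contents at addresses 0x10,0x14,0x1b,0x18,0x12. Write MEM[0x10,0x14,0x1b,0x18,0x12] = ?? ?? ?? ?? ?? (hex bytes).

MEM[0x10,0x14,0x1b,0x18,0x12] = 81 ce 38 0f 38

#0 dst[0x17+8] := {0x49,0x0f,0x2f,0x62,0x38,0x3c,0x1d,0xea}
#1 dst[0x11+5] := {0xea,0x49,0x0f,0x2f,0x62}
#2 dst[0x0e+6] := {0x38,0x5f,0xef,0x6b,0x97,0xbc}
#3 dst[0x12+6] := {0xbc,0xd7,0xce,0x81,0x58,0x38}
#4 dst[0x10+3] := {0x81,0x58,0x38}
query mem[0x10]=0x81, mem[0x14]=0xce, mem[0x1b]=0x38, mem[0x18]=0x0f, mem[0x12]=0x38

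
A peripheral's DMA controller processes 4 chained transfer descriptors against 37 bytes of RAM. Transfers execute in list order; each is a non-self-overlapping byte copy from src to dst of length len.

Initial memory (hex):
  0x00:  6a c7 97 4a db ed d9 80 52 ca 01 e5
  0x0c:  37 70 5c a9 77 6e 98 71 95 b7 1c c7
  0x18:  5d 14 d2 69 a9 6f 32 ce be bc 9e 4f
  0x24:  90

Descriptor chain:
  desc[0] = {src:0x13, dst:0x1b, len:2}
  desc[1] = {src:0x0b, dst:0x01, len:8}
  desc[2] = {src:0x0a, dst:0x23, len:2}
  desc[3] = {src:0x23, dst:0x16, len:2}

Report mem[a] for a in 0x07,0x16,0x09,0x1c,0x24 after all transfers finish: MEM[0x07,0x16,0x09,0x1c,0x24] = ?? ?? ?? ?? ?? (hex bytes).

MEM[0x07,0x16,0x09,0x1c,0x24] = 6e 01 ca 95 e5

  after D0: wrote 2B at 0x1b = 7195
  after D1: wrote 8B at 0x01 = e537705ca9776e98
  after D2: wrote 2B at 0x23 = 01e5
  after D3: wrote 2B at 0x16 = 01e5
query mem[0x07]=0x6e, mem[0x16]=0x01, mem[0x09]=0xca, mem[0x1c]=0x95, mem[0x24]=0xe5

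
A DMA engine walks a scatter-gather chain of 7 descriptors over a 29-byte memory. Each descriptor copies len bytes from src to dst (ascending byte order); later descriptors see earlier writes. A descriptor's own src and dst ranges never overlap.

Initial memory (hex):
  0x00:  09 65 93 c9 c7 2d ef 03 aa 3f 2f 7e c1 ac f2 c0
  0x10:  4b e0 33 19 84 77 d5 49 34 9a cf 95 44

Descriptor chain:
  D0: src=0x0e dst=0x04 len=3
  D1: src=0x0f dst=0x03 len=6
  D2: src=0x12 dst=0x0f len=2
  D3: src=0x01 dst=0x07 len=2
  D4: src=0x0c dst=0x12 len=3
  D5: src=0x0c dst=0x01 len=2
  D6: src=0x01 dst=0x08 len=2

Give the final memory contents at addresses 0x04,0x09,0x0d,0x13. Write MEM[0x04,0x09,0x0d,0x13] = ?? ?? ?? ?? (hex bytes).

  after D0: wrote 3B at 0x04 = f2c04b
  after D1: wrote 6B at 0x03 = c04be0331984
  after D2: wrote 2B at 0x0f = 3319
  after D3: wrote 2B at 0x07 = 6593
  after D4: wrote 3B at 0x12 = c1acf2
  after D5: wrote 2B at 0x01 = c1ac
  after D6: wrote 2B at 0x08 = c1ac
query mem[0x04]=0x4b, mem[0x09]=0xac, mem[0x0d]=0xac, mem[0x13]=0xac

MEM[0x04,0x09,0x0d,0x13] = 4b ac ac ac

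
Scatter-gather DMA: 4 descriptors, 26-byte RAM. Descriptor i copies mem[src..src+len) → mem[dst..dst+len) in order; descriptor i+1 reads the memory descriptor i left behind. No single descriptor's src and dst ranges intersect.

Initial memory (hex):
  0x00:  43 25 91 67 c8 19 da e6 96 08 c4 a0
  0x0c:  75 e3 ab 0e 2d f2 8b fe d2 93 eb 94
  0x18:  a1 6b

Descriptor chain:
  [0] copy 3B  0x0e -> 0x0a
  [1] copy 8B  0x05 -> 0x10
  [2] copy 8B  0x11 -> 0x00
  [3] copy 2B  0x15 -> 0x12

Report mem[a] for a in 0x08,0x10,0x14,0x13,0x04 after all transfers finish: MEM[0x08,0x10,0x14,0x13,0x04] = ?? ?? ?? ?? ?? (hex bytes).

#0 dst[0x0a+3] := {0xab,0x0e,0x2d}
#1 dst[0x10+8] := {0x19,0xda,0xe6,0x96,0x08,0xab,0x0e,0x2d}
#2 dst[0x00+8] := {0xda,0xe6,0x96,0x08,0xab,0x0e,0x2d,0xa1}
#3 dst[0x12+2] := {0xab,0x0e}
query mem[0x08]=0x96, mem[0x10]=0x19, mem[0x14]=0x08, mem[0x13]=0x0e, mem[0x04]=0xab

MEM[0x08,0x10,0x14,0x13,0x04] = 96 19 08 0e ab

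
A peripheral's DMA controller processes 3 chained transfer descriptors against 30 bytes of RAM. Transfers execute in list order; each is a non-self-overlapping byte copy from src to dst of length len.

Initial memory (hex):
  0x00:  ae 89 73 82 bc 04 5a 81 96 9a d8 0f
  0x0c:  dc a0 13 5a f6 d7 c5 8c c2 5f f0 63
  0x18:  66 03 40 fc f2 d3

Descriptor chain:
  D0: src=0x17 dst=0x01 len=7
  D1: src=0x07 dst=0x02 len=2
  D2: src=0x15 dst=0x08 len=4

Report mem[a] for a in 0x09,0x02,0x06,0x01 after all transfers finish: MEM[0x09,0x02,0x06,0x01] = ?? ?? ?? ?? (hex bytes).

#0 dst[0x01+7] := {0x63,0x66,0x03,0x40,0xfc,0xf2,0xd3}
#1 dst[0x02+2] := {0xd3,0x96}
#2 dst[0x08+4] := {0x5f,0xf0,0x63,0x66}
query mem[0x09]=0xf0, mem[0x02]=0xd3, mem[0x06]=0xf2, mem[0x01]=0x63

MEM[0x09,0x02,0x06,0x01] = f0 d3 f2 63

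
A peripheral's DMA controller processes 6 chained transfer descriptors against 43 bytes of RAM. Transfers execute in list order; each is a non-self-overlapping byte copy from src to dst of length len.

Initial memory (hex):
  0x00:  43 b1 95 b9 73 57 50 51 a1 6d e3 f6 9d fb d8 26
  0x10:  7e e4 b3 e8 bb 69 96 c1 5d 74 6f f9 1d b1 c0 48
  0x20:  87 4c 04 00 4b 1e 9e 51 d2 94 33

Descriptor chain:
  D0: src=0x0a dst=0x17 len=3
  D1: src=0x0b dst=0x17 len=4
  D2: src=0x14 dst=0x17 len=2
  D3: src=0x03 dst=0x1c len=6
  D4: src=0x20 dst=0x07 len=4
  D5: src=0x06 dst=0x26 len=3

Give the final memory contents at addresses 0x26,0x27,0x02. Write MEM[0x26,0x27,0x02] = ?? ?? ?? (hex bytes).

MEM[0x26,0x27,0x02] = 50 51 95

#0 dst[0x17+3] := {0xe3,0xf6,0x9d}
#1 dst[0x17+4] := {0xf6,0x9d,0xfb,0xd8}
#2 dst[0x17+2] := {0xbb,0x69}
#3 dst[0x1c+6] := {0xb9,0x73,0x57,0x50,0x51,0xa1}
#4 dst[0x07+4] := {0x51,0xa1,0x04,0x00}
#5 dst[0x26+3] := {0x50,0x51,0xa1}
query mem[0x26]=0x50, mem[0x27]=0x51, mem[0x02]=0x95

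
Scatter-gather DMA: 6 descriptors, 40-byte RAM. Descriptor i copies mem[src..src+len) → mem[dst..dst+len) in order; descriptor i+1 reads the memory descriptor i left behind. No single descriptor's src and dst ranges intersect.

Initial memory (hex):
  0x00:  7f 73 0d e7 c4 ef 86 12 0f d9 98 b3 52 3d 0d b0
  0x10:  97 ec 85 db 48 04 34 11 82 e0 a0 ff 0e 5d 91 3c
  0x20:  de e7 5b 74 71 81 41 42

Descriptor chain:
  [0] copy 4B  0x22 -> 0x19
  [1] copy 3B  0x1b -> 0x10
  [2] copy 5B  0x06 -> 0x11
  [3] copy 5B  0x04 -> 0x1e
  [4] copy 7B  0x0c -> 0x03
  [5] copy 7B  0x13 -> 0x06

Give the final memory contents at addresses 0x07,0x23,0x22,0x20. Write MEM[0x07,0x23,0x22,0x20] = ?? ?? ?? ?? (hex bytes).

D0: mem[0x19..0x1c] <- [5b 74 71 81]
D1: mem[0x10..0x12] <- [71 81 5d]
D2: mem[0x11..0x15] <- [86 12 0f d9 98]
D3: mem[0x1e..0x22] <- [c4 ef 86 12 0f]
D4: mem[0x03..0x09] <- [52 3d 0d b0 71 86 12]
D5: mem[0x06..0x0c] <- [0f d9 98 34 11 82 5b]
query mem[0x07]=0xd9, mem[0x23]=0x74, mem[0x22]=0x0f, mem[0x20]=0x86

MEM[0x07,0x23,0x22,0x20] = d9 74 0f 86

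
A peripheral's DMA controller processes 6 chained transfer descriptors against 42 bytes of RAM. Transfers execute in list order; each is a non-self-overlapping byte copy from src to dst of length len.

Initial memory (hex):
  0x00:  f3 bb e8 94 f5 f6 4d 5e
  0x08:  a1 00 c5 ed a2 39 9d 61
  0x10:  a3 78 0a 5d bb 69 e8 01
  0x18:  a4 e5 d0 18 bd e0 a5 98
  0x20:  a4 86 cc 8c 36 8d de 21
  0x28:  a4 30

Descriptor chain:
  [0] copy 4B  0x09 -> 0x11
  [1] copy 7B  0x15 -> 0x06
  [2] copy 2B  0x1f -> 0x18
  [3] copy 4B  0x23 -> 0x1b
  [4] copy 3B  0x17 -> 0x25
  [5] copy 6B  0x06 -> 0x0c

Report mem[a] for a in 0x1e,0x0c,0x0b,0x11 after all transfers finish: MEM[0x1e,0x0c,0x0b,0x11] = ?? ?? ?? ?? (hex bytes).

MEM[0x1e,0x0c,0x0b,0x11] = de 69 d0 d0

[0] 0x09->0x11 len=4 : 00 c5 ed a2
[1] 0x15->0x06 len=7 : 69 e8 01 a4 e5 d0 18
[2] 0x1f->0x18 len=2 : 98 a4
[3] 0x23->0x1b len=4 : 8c 36 8d de
[4] 0x17->0x25 len=3 : 01 98 a4
[5] 0x06->0x0c len=6 : 69 e8 01 a4 e5 d0
query mem[0x1e]=0xde, mem[0x0c]=0x69, mem[0x0b]=0xd0, mem[0x11]=0xd0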